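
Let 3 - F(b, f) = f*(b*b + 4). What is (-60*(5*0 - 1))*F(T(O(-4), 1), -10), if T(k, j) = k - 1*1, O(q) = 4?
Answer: 7980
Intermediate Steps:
T(k, j) = -1 + k (T(k, j) = k - 1 = -1 + k)
F(b, f) = 3 - f*(4 + b²) (F(b, f) = 3 - f*(b*b + 4) = 3 - f*(b² + 4) = 3 - f*(4 + b²))
(-60*(5*0 - 1))*F(T(O(-4), 1), -10) = (-60*(5*0 - 1))*(3 - 4*(-10) - 1*(-10)*(-1 + 4)²) = (-60*(0 - 1))*(3 + 40 - 1*(-10)*3²) = (-60*(-1))*(3 + 40 - 1*(-10)*9) = 60*(3 + 40 + 90) = 60*133 = 7980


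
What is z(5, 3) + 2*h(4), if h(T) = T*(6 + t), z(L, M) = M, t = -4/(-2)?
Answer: 67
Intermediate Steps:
t = 2 (t = -4*(-½) = 2)
h(T) = 8*T (h(T) = T*(6 + 2) = T*8 = 8*T)
z(5, 3) + 2*h(4) = 3 + 2*(8*4) = 3 + 2*32 = 3 + 64 = 67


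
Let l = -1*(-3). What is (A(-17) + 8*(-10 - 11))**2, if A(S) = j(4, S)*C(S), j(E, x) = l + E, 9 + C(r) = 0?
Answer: 53361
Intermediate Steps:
C(r) = -9 (C(r) = -9 + 0 = -9)
l = 3
j(E, x) = 3 + E
A(S) = -63 (A(S) = (3 + 4)*(-9) = 7*(-9) = -63)
(A(-17) + 8*(-10 - 11))**2 = (-63 + 8*(-10 - 11))**2 = (-63 + 8*(-21))**2 = (-63 - 168)**2 = (-231)**2 = 53361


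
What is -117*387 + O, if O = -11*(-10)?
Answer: -45169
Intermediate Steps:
O = 110
-117*387 + O = -117*387 + 110 = -45279 + 110 = -45169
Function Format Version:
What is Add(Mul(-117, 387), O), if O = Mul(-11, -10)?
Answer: -45169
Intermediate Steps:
O = 110
Add(Mul(-117, 387), O) = Add(Mul(-117, 387), 110) = Add(-45279, 110) = -45169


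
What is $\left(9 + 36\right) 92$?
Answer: $4140$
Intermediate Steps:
$\left(9 + 36\right) 92 = 45 \cdot 92 = 4140$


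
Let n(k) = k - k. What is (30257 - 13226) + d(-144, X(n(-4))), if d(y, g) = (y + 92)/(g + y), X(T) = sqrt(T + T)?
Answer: 613129/36 ≈ 17031.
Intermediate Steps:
n(k) = 0
X(T) = sqrt(2)*sqrt(T) (X(T) = sqrt(2*T) = sqrt(2)*sqrt(T))
d(y, g) = (92 + y)/(g + y)
(30257 - 13226) + d(-144, X(n(-4))) = (30257 - 13226) + (92 - 144)/(sqrt(2)*sqrt(0) - 144) = 17031 - 52/(sqrt(2)*0 - 144) = 17031 - 52/(0 - 144) = 17031 - 52/(-144) = 17031 - 1/144*(-52) = 17031 + 13/36 = 613129/36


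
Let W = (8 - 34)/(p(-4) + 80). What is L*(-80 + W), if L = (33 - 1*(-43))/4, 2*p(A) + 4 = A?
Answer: -3053/2 ≈ -1526.5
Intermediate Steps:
p(A) = -2 + A/2
W = -13/38 (W = (8 - 34)/((-2 + (½)*(-4)) + 80) = -26/((-2 - 2) + 80) = -26/(-4 + 80) = -26/76 = -26*1/76 = -13/38 ≈ -0.34211)
L = 19 (L = (33 + 43)*(¼) = 76*(¼) = 19)
L*(-80 + W) = 19*(-80 - 13/38) = 19*(-3053/38) = -3053/2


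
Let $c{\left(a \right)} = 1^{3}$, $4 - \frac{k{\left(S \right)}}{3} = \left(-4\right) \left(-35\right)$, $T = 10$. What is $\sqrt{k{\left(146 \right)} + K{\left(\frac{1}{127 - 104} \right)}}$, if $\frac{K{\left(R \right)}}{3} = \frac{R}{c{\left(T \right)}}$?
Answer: $\frac{i \sqrt{215763}}{23} \approx 20.196 i$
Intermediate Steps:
$k{\left(S \right)} = -408$ ($k{\left(S \right)} = 12 - 3 \left(\left(-4\right) \left(-35\right)\right) = 12 - 420 = -408$)
$c{\left(a \right)} = 1$
$K{\left(R \right)} = 3 R$ ($K{\left(R \right)} = 3 \frac{R}{1} = 3 R 1 = 3 R$)
$\sqrt{k{\left(146 \right)} + K{\left(\frac{1}{127 - 104} \right)}} = \sqrt{-408 + \frac{3}{127 - 104}} = \sqrt{-408 + \frac{3}{23}} = \sqrt{- \frac{9381}{23}} = \frac{i \sqrt{215763}}{23}$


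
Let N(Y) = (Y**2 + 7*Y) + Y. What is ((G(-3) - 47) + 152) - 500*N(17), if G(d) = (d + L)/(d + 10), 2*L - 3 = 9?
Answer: -1486762/7 ≈ -2.1239e+5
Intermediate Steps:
L = 6 (L = 3/2 + (1/2)*9 = 3/2 + 9/2 = 6)
G(d) = (6 + d)/(10 + d) (G(d) = (d + 6)/(d + 10) = (6 + d)/(10 + d))
N(Y) = Y**2 + 8*Y
((G(-3) - 47) + 152) - 500*N(17) = (((6 - 3)/(10 - 3) - 47) + 152) - 8500*(8 + 17) = ((3/7 - 47) + 152) - 8500*25 = (((1/7)*3 - 47) + 152) - 500*425 = ((3/7 - 47) + 152) - 212500 = (-326/7 + 152) - 212500 = 738/7 - 212500 = -1486762/7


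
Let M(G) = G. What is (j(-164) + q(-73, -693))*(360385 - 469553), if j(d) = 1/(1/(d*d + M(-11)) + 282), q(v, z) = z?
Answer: 573568870467424/7581571 ≈ 7.5653e+7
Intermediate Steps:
j(d) = 1/(282 + 1/(-11 + d²)) (j(d) = 1/(1/(d*d - 11) + 282) = 1/(1/(d² - 11) + 282) = 1/(1/(-11 + d²) + 282) = 1/(282 + 1/(-11 + d²)))
(j(-164) + q(-73, -693))*(360385 - 469553) = ((-11 + (-164)²)/(-3101 + 282*(-164)²) - 693)*(360385 - 469553) = ((-11 + 26896)/(-3101 + 282*26896) - 693)*(-109168) = (26885/(-3101 + 7584672) - 693)*(-109168) = (26885/7581571 - 693)*(-109168) = -5254001818/7581571*(-109168) = 573568870467424/7581571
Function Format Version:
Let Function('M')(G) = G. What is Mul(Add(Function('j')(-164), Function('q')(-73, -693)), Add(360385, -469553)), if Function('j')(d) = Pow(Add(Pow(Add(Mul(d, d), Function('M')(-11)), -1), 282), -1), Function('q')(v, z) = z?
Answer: Rational(573568870467424, 7581571) ≈ 7.5653e+7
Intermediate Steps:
Function('j')(d) = Pow(Add(282, Pow(Add(-11, Pow(d, 2)), -1)), -1) (Function('j')(d) = Pow(Add(Pow(Add(Mul(d, d), -11), -1), 282), -1) = Pow(Add(Pow(Add(Pow(d, 2), -11), -1), 282), -1) = Pow(Add(Pow(Add(-11, Pow(d, 2)), -1), 282), -1) = Pow(Add(282, Pow(Add(-11, Pow(d, 2)), -1)), -1))
Mul(Add(Function('j')(-164), Function('q')(-73, -693)), Add(360385, -469553)) = Mul(Add(Mul(Pow(Add(-3101, Mul(282, Pow(-164, 2))), -1), Add(-11, Pow(-164, 2))), -693), Add(360385, -469553)) = Mul(Add(Mul(Pow(Add(-3101, Mul(282, 26896)), -1), Add(-11, 26896)), -693), -109168) = Mul(Add(Mul(Pow(Add(-3101, 7584672), -1), 26885), -693), -109168) = Mul(Add(Mul(Pow(7581571, -1), 26885), -693), -109168) = Mul(Add(Mul(Rational(1, 7581571), 26885), -693), -109168) = Mul(Add(Rational(26885, 7581571), -693), -109168) = Mul(Rational(-5254001818, 7581571), -109168) = Rational(573568870467424, 7581571)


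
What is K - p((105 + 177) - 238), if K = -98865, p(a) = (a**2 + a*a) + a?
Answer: -102781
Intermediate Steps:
p(a) = a + 2*a**2 (p(a) = (a**2 + a**2) + a = 2*a**2 + a = a + 2*a**2)
K - p((105 + 177) - 238) = -98865 - ((105 + 177) - 238)*(1 + 2*((105 + 177) - 238)) = -98865 - (282 - 238)*(1 + 2*(282 - 238)) = -98865 - 44*(1 + 2*44) = -98865 - 44*(1 + 88) = -98865 - 44*89 = -98865 - 1*3916 = -98865 - 3916 = -102781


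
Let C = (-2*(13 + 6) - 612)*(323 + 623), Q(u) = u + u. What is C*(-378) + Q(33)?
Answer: 232432266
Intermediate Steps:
Q(u) = 2*u
C = -614900 (C = (-2*19 - 612)*946 = (-38 - 612)*946 = -650*946 = -614900)
C*(-378) + Q(33) = -614900*(-378) + 2*33 = 232432200 + 66 = 232432266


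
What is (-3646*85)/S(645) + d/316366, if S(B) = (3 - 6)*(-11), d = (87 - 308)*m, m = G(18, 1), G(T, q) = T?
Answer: -49022559167/5220039 ≈ -9391.2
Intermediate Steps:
m = 18
d = -3978 (d = (87 - 308)*18 = -221*18 = -3978)
S(B) = 33 (S(B) = -3*(-11) = 33)
(-3646*85)/S(645) + d/316366 = -3646*85/33 - 3978/316366 = -309910*1/33 - 3978*1/316366 = -309910/33 - 1989/158183 = -49022559167/5220039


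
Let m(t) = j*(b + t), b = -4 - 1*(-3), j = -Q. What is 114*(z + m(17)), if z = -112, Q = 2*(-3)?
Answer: -1824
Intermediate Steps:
Q = -6
j = 6 (j = -1*(-6) = 6)
b = -1 (b = -4 + 3 = -1)
m(t) = -6 + 6*t (m(t) = 6*(-1 + t) = -6 + 6*t)
114*(z + m(17)) = 114*(-112 + (-6 + 6*17)) = 114*(-112 + (-6 + 102)) = 114*(-112 + 96) = 114*(-16) = -1824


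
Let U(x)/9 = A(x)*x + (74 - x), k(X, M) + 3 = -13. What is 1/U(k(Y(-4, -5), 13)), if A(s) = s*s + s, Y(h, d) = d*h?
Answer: -1/33750 ≈ -2.9630e-5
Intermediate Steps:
k(X, M) = -16 (k(X, M) = -3 - 13 = -16)
A(s) = s + s**2 (A(s) = s**2 + s = s + s**2)
U(x) = 666 - 9*x + 9*x**2*(1 + x) (U(x) = 9*((x*(1 + x))*x + (74 - x)) = 9*(x**2*(1 + x) + (74 - x)) = 9*(74 - x + x**2*(1 + x)) = 666 - 9*x + 9*x**2*(1 + x))
1/U(k(Y(-4, -5), 13)) = 1/(666 - 9*(-16) + 9*(-16)**2*(1 - 16)) = 1/(666 + 144 + 9*256*(-15)) = 1/(666 + 144 - 34560) = 1/(-33750) = -1/33750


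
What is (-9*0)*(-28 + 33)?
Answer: 0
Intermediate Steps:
(-9*0)*(-28 + 33) = 0*5 = 0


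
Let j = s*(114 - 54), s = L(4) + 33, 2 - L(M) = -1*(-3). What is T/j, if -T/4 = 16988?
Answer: -4247/120 ≈ -35.392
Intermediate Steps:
L(M) = -1 (L(M) = 2 - (-1)*(-3) = 2 - 1*3 = 2 - 3 = -1)
T = -67952 (T = -4*16988 = -67952)
s = 32 (s = -1 + 33 = 32)
j = 1920 (j = 32*(114 - 54) = 32*60 = 1920)
T/j = -67952/1920 = -67952*1/1920 = -4247/120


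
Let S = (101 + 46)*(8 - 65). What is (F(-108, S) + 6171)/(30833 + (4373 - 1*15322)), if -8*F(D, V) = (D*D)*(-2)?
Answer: 3029/6628 ≈ 0.45700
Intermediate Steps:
S = -8379 (S = 147*(-57) = -8379)
F(D, V) = D²/4 (F(D, V) = -D*D*(-2)/8 = -D²*(-2)/8 = -(-1)*D²/4 = D²/4)
(F(-108, S) + 6171)/(30833 + (4373 - 1*15322)) = ((¼)*(-108)² + 6171)/(30833 + (4373 - 1*15322)) = ((¼)*11664 + 6171)/(30833 + (4373 - 15322)) = (2916 + 6171)/(30833 - 10949) = 9087/19884 = 9087*(1/19884) = 3029/6628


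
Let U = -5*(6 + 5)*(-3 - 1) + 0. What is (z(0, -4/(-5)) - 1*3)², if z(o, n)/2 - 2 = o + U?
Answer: 194481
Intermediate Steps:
U = 220 (U = -55*(-4) + 0 = -5*(-44) + 0 = 220 + 0 = 220)
z(o, n) = 444 + 2*o (z(o, n) = 4 + 2*(o + 220) = 4 + 2*(220 + o) = 4 + (440 + 2*o) = 444 + 2*o)
(z(0, -4/(-5)) - 1*3)² = ((444 + 2*0) - 1*3)² = ((444 + 0) - 3)² = (444 - 3)² = 441² = 194481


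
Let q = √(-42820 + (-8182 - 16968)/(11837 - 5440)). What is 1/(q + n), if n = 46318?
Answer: 148148123/6862061733459 - I*√1752424181930/13724123466918 ≈ 2.1589e-5 - 9.6457e-8*I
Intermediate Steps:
q = I*√1752424181930/6397 (q = √(-42820 - 25150/6397) = √(-273944690/6397) = I*√1752424181930/6397 ≈ 206.94*I)
1/(q + n) = 1/(I*√1752424181930/6397 + 46318) = 1/(46318 + I*√1752424181930/6397)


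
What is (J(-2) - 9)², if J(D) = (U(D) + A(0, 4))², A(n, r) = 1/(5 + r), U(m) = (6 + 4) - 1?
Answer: 35940025/6561 ≈ 5477.8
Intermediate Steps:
U(m) = 9 (U(m) = 10 - 1 = 9)
J(D) = 6724/81 (J(D) = (9 + 1/(5 + 4))² = (9 + 1/9)² = (9 + ⅑)² = (82/9)² = 6724/81)
(J(-2) - 9)² = (6724/81 - 9)² = (5995/81)² = 35940025/6561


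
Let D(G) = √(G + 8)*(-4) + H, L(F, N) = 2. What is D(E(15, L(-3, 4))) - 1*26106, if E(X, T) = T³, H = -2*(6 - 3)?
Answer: -26128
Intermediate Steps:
H = -6 (H = -2*3 = -6)
D(G) = -6 - 4*√(8 + G) (D(G) = √(G + 8)*(-4) - 6 = √(8 + G)*(-4) - 6 = -4*√(8 + G) - 6 = -6 - 4*√(8 + G))
D(E(15, L(-3, 4))) - 1*26106 = (-6 - 4*√(8 + 2³)) - 1*26106 = (-6 - 4*√(8 + 8)) - 26106 = (-6 - 4*√16) - 26106 = (-6 - 4*4) - 26106 = (-6 - 16) - 26106 = -22 - 26106 = -26128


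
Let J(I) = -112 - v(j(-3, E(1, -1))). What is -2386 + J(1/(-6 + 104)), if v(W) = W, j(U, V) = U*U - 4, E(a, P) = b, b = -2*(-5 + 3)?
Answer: -2503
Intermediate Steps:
b = 4 (b = -2*(-2) = 4)
E(a, P) = 4
j(U, V) = -4 + U² (j(U, V) = U² - 4 = -4 + U²)
J(I) = -117 (J(I) = -112 - (-4 + (-3)²) = -112 - (-4 + 9) = -112 - 1*5 = -112 - 5 = -117)
-2386 + J(1/(-6 + 104)) = -2386 - 117 = -2503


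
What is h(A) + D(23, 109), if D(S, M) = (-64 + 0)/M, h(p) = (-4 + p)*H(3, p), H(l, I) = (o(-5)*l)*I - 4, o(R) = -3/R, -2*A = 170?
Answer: 1522993/109 ≈ 13972.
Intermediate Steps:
A = -85 (A = -1/2*170 = -85)
H(l, I) = -4 + 3*I*l/5 (H(l, I) = ((-3/(-5))*l)*I - 4 = ((-3*(-1/5))*l)*I - 4 = (3*l/5)*I - 4 = 3*I*l/5 - 4 = -4 + 3*I*l/5)
h(p) = (-4 + p)*(-4 + 9*p/5) (h(p) = (-4 + p)*(-4 + (3/5)*p*3) = (-4 + p)*(-4 + 9*p/5))
D(S, M) = -64/M
h(A) + D(23, 109) = (-20 + 9*(-85))*(-4 - 85)/5 - 64/109 = (1/5)*(-20 - 765)*(-89) - 64*1/109 = (1/5)*(-785)*(-89) - 64/109 = 13973 - 64/109 = 1522993/109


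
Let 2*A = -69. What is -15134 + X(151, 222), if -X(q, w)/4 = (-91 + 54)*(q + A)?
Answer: 2108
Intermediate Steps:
A = -69/2 (A = (½)*(-69) = -69/2 ≈ -34.500)
X(q, w) = -5106 + 148*q (X(q, w) = -4*(-91 + 54)*(q - 69/2) = -(-148)*(-69/2 + q) = -4*(2553/2 - 37*q) = -5106 + 148*q)
-15134 + X(151, 222) = -15134 + (-5106 + 148*151) = -15134 + (-5106 + 22348) = -15134 + 17242 = 2108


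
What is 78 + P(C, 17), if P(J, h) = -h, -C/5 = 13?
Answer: 61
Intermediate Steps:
C = -65 (C = -5*13 = -65)
78 + P(C, 17) = 78 - 1*17 = 78 - 17 = 61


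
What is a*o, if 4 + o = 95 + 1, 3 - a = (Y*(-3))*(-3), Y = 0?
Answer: 276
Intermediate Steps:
a = 3 (a = 3 - 0*(-3)*(-3) = 3 - 0*(-3) = 3 - 1*0 = 3 + 0 = 3)
o = 92 (o = -4 + (95 + 1) = -4 + 96 = 92)
a*o = 3*92 = 276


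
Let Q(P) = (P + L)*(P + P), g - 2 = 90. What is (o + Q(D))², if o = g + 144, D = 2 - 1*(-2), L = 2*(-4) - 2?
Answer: 35344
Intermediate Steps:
g = 92 (g = 2 + 90 = 92)
L = -10 (L = -8 - 2 = -10)
D = 4 (D = 2 + 2 = 4)
o = 236 (o = 92 + 144 = 236)
Q(P) = 2*P*(-10 + P) (Q(P) = (P - 10)*(P + P) = (-10 + P)*(2*P) = 2*P*(-10 + P))
(o + Q(D))² = (236 + 2*4*(-10 + 4))² = (236 + 2*4*(-6))² = (236 - 48)² = 188² = 35344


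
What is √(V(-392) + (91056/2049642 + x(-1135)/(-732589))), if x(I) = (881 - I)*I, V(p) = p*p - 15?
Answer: √196388892662078540970328497/35751075789 ≈ 391.98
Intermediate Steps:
V(p) = -15 + p² (V(p) = p² - 15 = -15 + p²)
x(I) = I*(881 - I)
√(V(-392) + (91056/2049642 + x(-1135)/(-732589))) = √((-15 + (-392)²) + (91056/2049642 - 1135*(881 - 1*(-1135))/(-732589))) = √((-15 + 153664) + (91056*(1/2049642) - 1135*(881 + 1135)*(-1/732589))) = √(153649 + (2168/48801 - 1135*2016*(-1/732589))) = √(153649 + (2168/48801 - 2288160*(-1/732589))) = √(153649 + (2168/48801 + 2288160/732589)) = √(153649 + 113252749112/35751075789) = √(5493230296653173/35751075789) = √196388892662078540970328497/35751075789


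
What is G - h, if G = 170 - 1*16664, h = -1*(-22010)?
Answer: -38504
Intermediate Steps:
h = 22010
G = -16494 (G = 170 - 16664 = -16494)
G - h = -16494 - 1*22010 = -16494 - 22010 = -38504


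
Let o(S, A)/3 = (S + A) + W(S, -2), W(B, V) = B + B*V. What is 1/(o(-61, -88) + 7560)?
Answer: 1/7296 ≈ 0.00013706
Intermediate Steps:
o(S, A) = 3*A (o(S, A) = 3*((S + A) + S*(1 - 2)) = 3*((A + S) + S*(-1)) = 3*((A + S) - S) = 3*A)
1/(o(-61, -88) + 7560) = 1/(3*(-88) + 7560) = 1/(-264 + 7560) = 1/7296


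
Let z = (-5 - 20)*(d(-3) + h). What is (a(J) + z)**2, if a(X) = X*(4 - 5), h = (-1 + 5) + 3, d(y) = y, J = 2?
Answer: 10404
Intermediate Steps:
h = 7 (h = 4 + 3 = 7)
a(X) = -X (a(X) = X*(-1) = -X)
z = -100 (z = (-5 - 20)*(-3 + 7) = -25*4 = -100)
(a(J) + z)**2 = (-1*2 - 100)**2 = (-2 - 100)**2 = (-102)**2 = 10404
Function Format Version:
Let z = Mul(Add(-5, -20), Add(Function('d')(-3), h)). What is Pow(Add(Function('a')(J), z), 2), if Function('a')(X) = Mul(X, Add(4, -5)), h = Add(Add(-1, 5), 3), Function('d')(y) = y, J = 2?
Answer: 10404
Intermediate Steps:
h = 7 (h = Add(4, 3) = 7)
Function('a')(X) = Mul(-1, X) (Function('a')(X) = Mul(X, -1) = Mul(-1, X))
z = -100 (z = Mul(Add(-5, -20), Add(-3, 7)) = Mul(-25, 4) = -100)
Pow(Add(Function('a')(J), z), 2) = Pow(Add(Mul(-1, 2), -100), 2) = Pow(Add(-2, -100), 2) = Pow(-102, 2) = 10404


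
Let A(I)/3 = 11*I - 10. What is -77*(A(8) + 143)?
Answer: -29029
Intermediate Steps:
A(I) = -30 + 33*I (A(I) = 3*(11*I - 10) = 3*(-10 + 11*I) = -30 + 33*I)
-77*(A(8) + 143) = -77*((-30 + 33*8) + 143) = -77*((-30 + 264) + 143) = -77*(234 + 143) = -77*377 = -29029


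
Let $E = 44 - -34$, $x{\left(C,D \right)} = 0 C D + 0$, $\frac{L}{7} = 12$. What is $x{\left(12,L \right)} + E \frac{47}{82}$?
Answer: $\frac{1833}{41} \approx 44.707$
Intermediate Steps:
$L = 84$ ($L = 7 \cdot 12 = 84$)
$x{\left(C,D \right)} = 0$ ($x{\left(C,D \right)} = 0 D + 0 = 0 + 0 = 0$)
$E = 78$ ($E = 44 + 34 = 78$)
$x{\left(12,L \right)} + E \frac{47}{82} = 0 + 78 \cdot \frac{47}{82} = 0 + \frac{1833}{41} = \frac{1833}{41}$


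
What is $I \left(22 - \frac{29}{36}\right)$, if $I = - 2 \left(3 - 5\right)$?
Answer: $\frac{763}{9} \approx 84.778$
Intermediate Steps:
$I = 4$ ($I = \left(-2\right) \left(-2\right) = 4$)
$I \left(22 - \frac{29}{36}\right) = 4 \left(22 - \frac{29}{36}\right) = 4 \cdot \frac{763}{36} = \frac{763}{9}$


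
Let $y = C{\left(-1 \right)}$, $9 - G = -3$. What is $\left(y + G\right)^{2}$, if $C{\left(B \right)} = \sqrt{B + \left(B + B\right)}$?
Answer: $\left(12 + i \sqrt{3}\right)^{2} \approx 141.0 + 41.569 i$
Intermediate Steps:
$G = 12$ ($G = 9 - -3 = 9 + 3 = 12$)
$C{\left(B \right)} = \sqrt{3} \sqrt{B}$ ($C{\left(B \right)} = \sqrt{B + 2 B} = \sqrt{3 B} = \sqrt{3} \sqrt{B}$)
$y = i \sqrt{3}$ ($y = \sqrt{3} \sqrt{-1} = \sqrt{3} i = i \sqrt{3} \approx 1.732 i$)
$\left(y + G\right)^{2} = \left(i \sqrt{3} + 12\right)^{2} = \left(12 + i \sqrt{3}\right)^{2}$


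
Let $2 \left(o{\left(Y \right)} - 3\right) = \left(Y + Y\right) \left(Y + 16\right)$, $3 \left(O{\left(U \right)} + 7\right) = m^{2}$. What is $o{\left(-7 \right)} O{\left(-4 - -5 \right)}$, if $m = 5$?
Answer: $-80$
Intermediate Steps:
$O{\left(U \right)} = \frac{4}{3}$ ($O{\left(U \right)} = -7 + \frac{5^{2}}{3} = -7 + \frac{1}{3} \cdot 25 = -7 + \frac{25}{3} = \frac{4}{3}$)
$o{\left(Y \right)} = 3 + Y \left(16 + Y\right)$ ($o{\left(Y \right)} = 3 + \frac{\left(Y + Y\right) \left(Y + 16\right)}{2} = 3 + \frac{2 Y \left(16 + Y\right)}{2} = 3 + Y \left(16 + Y\right)$)
$o{\left(-7 \right)} O{\left(-4 - -5 \right)} = \left(3 + \left(-7\right)^{2} + 16 \left(-7\right)\right) \frac{4}{3} = \left(3 + 49 - 112\right) \frac{4}{3} = \left(-60\right) \frac{4}{3} = -80$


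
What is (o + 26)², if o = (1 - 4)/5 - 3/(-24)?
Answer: 1042441/1600 ≈ 651.53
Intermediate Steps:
o = -19/40 (o = -3*⅕ - 3*(-1/24) = -⅗ + ⅛ = -19/40 ≈ -0.47500)
(o + 26)² = (-19/40 + 26)² = (1021/40)² = 1042441/1600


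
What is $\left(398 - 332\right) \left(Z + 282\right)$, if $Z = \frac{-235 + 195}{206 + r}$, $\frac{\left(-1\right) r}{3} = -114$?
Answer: $\frac{2549184}{137} \approx 18607.0$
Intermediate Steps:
$r = 342$ ($r = \left(-3\right) \left(-114\right) = 342$)
$Z = - \frac{10}{137}$ ($Z = \frac{-235 + 195}{206 + 342} = - \frac{40}{548} = \left(-40\right) \frac{1}{548} = - \frac{10}{137} \approx -0.072993$)
$\left(398 - 332\right) \left(Z + 282\right) = \left(398 - 332\right) \left(- \frac{10}{137} + 282\right) = 66 \cdot \frac{38624}{137} = \frac{2549184}{137}$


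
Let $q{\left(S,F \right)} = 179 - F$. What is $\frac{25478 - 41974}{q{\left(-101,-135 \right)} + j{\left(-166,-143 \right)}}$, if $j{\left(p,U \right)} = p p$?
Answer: $- \frac{8248}{13935} \approx -0.59189$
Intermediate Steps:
$j{\left(p,U \right)} = p^{2}$
$\frac{25478 - 41974}{q{\left(-101,-135 \right)} + j{\left(-166,-143 \right)}} = \frac{25478 - 41974}{\left(179 - -135\right) + \left(-166\right)^{2}} = - \frac{16496}{\left(179 + 135\right) + 27556} = - \frac{16496}{314 + 27556} = - \frac{16496}{27870} = \left(-16496\right) \frac{1}{27870} = - \frac{8248}{13935}$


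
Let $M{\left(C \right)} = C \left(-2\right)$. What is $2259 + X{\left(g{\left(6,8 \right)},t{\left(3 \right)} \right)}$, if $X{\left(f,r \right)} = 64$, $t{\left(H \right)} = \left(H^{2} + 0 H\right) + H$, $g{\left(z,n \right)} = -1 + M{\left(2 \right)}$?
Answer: $2323$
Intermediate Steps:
$M{\left(C \right)} = - 2 C$
$g{\left(z,n \right)} = -5$ ($g{\left(z,n \right)} = -1 - 4 = -5$)
$t{\left(H \right)} = H + H^{2}$ ($t{\left(H \right)} = \left(H^{2} + 0\right) + H = H^{2} + H = H + H^{2}$)
$2259 + X{\left(g{\left(6,8 \right)},t{\left(3 \right)} \right)} = 2259 + 64 = 2323$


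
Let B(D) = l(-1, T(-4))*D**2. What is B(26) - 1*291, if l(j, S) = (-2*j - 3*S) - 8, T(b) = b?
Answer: 3765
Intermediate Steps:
l(j, S) = -8 - 3*S - 2*j (l(j, S) = (-3*S - 2*j) - 8 = -8 - 3*S - 2*j)
B(D) = 6*D**2 (B(D) = (-8 - 3*(-4) - 2*(-1))*D**2 = (-8 + 12 + 2)*D**2 = 6*D**2)
B(26) - 1*291 = 6*26**2 - 1*291 = 6*676 - 291 = 4056 - 291 = 3765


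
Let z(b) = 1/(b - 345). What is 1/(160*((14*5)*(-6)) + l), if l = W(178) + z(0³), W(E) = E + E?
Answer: -345/23061181 ≈ -1.4960e-5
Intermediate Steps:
W(E) = 2*E
z(b) = 1/(-345 + b)
l = 122819/345 (l = 2*178 + 1/(-345 + 0³) = 356 + 1/(-345 + 0) = 356 + 1/(-345) = 356 - 1/345 = 122819/345 ≈ 356.00)
1/(160*((14*5)*(-6)) + l) = 1/(160*((14*5)*(-6)) + 122819/345) = 1/(160*(70*(-6)) + 122819/345) = 1/(160*(-420) + 122819/345) = 1/(-67200 + 122819/345) = 1/(-23061181/345) = -345/23061181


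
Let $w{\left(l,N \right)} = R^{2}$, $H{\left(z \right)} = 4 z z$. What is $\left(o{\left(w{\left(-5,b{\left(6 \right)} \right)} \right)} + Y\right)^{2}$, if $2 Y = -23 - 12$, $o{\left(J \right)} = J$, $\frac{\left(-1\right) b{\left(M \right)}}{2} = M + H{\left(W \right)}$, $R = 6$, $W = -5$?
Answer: $\frac{1369}{4} \approx 342.25$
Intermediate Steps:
$H{\left(z \right)} = 4 z^{2}$
$b{\left(M \right)} = -200 - 2 M$ ($b{\left(M \right)} = - 2 \left(M + 4 \left(-5\right)^{2}\right) = - 2 \left(M + 4 \cdot 25\right) = - 2 \left(M + 100\right) = - 2 \left(100 + M\right) = -200 - 2 M$)
$w{\left(l,N \right)} = 36$ ($w{\left(l,N \right)} = 6^{2} = 36$)
$Y = - \frac{35}{2}$ ($Y = \frac{-23 - 12}{2} = \frac{1}{2} \left(-35\right) = - \frac{35}{2} \approx -17.5$)
$\left(o{\left(w{\left(-5,b{\left(6 \right)} \right)} \right)} + Y\right)^{2} = \left(36 - \frac{35}{2}\right)^{2} = \left(\frac{37}{2}\right)^{2} = \frac{1369}{4}$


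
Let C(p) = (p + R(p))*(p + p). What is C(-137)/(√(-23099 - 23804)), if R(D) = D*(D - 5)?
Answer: 5292858*I*√46903/46903 ≈ 24439.0*I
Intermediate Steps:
R(D) = D*(-5 + D)
C(p) = 2*p*(p + p*(-5 + p)) (C(p) = (p + p*(-5 + p))*(p + p) = (p + p*(-5 + p))*(2*p) = 2*p*(p + p*(-5 + p)))
C(-137)/(√(-23099 - 23804)) = (2*(-137)²*(-4 - 137))/(√(-23099 - 23804)) = (2*18769*(-141))/(√(-46903)) = -5292858*(-I*√46903/46903) = -(-5292858)*I*√46903/46903 = 5292858*I*√46903/46903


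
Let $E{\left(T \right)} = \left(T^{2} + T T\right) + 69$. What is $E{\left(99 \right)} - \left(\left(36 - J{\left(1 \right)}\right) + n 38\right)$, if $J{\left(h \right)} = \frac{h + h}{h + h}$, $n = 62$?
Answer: $17280$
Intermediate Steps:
$J{\left(h \right)} = 1$ ($J{\left(h \right)} = \frac{2 h}{2 h} = 2 h \frac{1}{2 h} = 1$)
$E{\left(T \right)} = 69 + 2 T^{2}$ ($E{\left(T \right)} = \left(T^{2} + T^{2}\right) + 69 = 2 T^{2} + 69 = 69 + 2 T^{2}$)
$E{\left(99 \right)} - \left(\left(36 - J{\left(1 \right)}\right) + n 38\right) = \left(69 + 2 \cdot 99^{2}\right) - \left(\left(36 - 1\right) + 62 \cdot 38\right) = \left(69 + 2 \cdot 9801\right) - \left(\left(36 - 1\right) + 2356\right) = \left(69 + 19602\right) - \left(35 + 2356\right) = 19671 - 2391 = 17280$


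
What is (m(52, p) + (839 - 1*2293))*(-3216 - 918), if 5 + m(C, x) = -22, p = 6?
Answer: 6122454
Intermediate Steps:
m(C, x) = -27 (m(C, x) = -5 - 22 = -27)
(m(52, p) + (839 - 1*2293))*(-3216 - 918) = (-27 + (839 - 1*2293))*(-3216 - 918) = (-27 + (839 - 2293))*(-4134) = (-27 - 1454)*(-4134) = -1481*(-4134) = 6122454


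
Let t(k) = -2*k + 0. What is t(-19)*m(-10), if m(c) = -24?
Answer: -912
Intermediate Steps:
t(k) = -2*k
t(-19)*m(-10) = -2*(-19)*(-24) = 38*(-24) = -912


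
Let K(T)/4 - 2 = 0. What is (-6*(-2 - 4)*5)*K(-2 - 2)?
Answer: 1440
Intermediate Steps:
K(T) = 8 (K(T) = 8 + 4*0 = 8 + 0 = 8)
(-6*(-2 - 4)*5)*K(-2 - 2) = -6*(-2 - 4)*5*8 = -(-36)*5*8 = -6*(-30)*8 = 180*8 = 1440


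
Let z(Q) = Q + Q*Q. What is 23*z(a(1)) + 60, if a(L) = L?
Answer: 106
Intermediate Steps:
z(Q) = Q + Q²
23*z(a(1)) + 60 = 23*(1*(1 + 1)) + 60 = 23*(1*2) + 60 = 23*2 + 60 = 46 + 60 = 106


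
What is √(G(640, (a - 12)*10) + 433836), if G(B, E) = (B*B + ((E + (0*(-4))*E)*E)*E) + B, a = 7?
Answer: 2*√179769 ≈ 847.98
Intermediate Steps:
G(B, E) = B + B² + E³ (G(B, E) = (B² + ((E + 0*E)*E)*E) + B = (B² + ((E + 0)*E)*E) + B = (B² + (E*E)*E) + B = (B² + E²*E) + B = (B² + E³) + B = B + B² + E³)
√(G(640, (a - 12)*10) + 433836) = √((640 + 640² + ((7 - 12)*10)³) + 433836) = √((640 + 409600 + (-5*10)³) + 433836) = √((640 + 409600 + (-50)³) + 433836) = √((640 + 409600 - 125000) + 433836) = √(285240 + 433836) = √719076 = 2*√179769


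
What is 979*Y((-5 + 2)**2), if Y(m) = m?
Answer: 8811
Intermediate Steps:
979*Y((-5 + 2)**2) = 979*(-5 + 2)**2 = 979*(-3)**2 = 979*9 = 8811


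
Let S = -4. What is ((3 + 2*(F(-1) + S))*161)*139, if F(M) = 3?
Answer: 22379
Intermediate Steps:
((3 + 2*(F(-1) + S))*161)*139 = ((3 + 2*(3 - 4))*161)*139 = ((3 + 2*(-1))*161)*139 = ((3 - 2)*161)*139 = (1*161)*139 = 161*139 = 22379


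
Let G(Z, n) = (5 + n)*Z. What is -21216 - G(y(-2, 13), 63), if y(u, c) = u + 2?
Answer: -21216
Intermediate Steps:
y(u, c) = 2 + u
G(Z, n) = Z*(5 + n)
-21216 - G(y(-2, 13), 63) = -21216 - (2 - 2)*(5 + 63) = -21216 - 0*68 = -21216 - 1*0 = -21216 + 0 = -21216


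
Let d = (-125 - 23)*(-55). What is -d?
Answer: -8140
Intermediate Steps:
d = 8140 (d = -148*(-55) = 8140)
-d = -1*8140 = -8140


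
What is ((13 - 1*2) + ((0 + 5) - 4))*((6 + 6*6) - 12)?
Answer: 360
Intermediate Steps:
((13 - 1*2) + ((0 + 5) - 4))*((6 + 6*6) - 12) = ((13 - 2) + (5 - 4))*((6 + 36) - 12) = (11 + 1)*(42 - 12) = 12*30 = 360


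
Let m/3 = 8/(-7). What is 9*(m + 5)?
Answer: 99/7 ≈ 14.143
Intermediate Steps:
m = -24/7 (m = 3*(8/(-7)) = 3*(8*(-⅐)) = 3*(-8/7) = -24/7 ≈ -3.4286)
9*(m + 5) = 9*(-24/7 + 5) = 9*(11/7) = 99/7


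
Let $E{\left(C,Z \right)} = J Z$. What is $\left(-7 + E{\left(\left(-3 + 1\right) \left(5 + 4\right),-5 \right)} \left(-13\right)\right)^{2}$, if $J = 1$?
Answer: $3364$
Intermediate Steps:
$E{\left(C,Z \right)} = Z$ ($E{\left(C,Z \right)} = 1 Z = Z$)
$\left(-7 + E{\left(\left(-3 + 1\right) \left(5 + 4\right),-5 \right)} \left(-13\right)\right)^{2} = \left(-7 - -65\right)^{2} = \left(-7 + 65\right)^{2} = 58^{2} = 3364$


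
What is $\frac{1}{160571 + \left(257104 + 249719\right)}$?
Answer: $\frac{1}{667394} \approx 1.4984 \cdot 10^{-6}$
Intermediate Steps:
$\frac{1}{160571 + \left(257104 + 249719\right)} = \frac{1}{160571 + 506823} = \frac{1}{667394}$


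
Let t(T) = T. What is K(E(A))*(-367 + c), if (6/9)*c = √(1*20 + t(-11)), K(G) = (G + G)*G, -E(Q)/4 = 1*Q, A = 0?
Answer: 0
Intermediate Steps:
E(Q) = -4*Q
K(G) = 2*G² (K(G) = (2*G)*G = 2*G²)
c = 9/2 (c = 3*√(1*20 - 11)/2 = 3*√(20 - 11)/2 = 3*√9/2 = (3/2)*3 = 9/2 ≈ 4.5000)
K(E(A))*(-367 + c) = (2*(-4*0)²)*(-367 + 9/2) = (2*0²)*(-725/2) = (2*0)*(-725/2) = 0*(-725/2) = 0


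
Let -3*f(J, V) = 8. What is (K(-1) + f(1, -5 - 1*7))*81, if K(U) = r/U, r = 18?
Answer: -1674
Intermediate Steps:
f(J, V) = -8/3 (f(J, V) = -⅓*8 = -8/3)
K(U) = 18/U
(K(-1) + f(1, -5 - 1*7))*81 = (18/(-1) - 8/3)*81 = (18*(-1) - 8/3)*81 = (-18 - 8/3)*81 = -62/3*81 = -1674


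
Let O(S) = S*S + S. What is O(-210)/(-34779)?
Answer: -14630/11593 ≈ -1.2620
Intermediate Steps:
O(S) = S + S**2 (O(S) = S**2 + S = S + S**2)
O(-210)/(-34779) = -210*(1 - 210)/(-34779) = -210*(-209)*(-1/34779) = 43890*(-1/34779) = -14630/11593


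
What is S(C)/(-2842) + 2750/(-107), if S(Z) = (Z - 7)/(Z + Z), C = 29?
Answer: -226650677/8818726 ≈ -25.701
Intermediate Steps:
S(Z) = (-7 + Z)/(2*Z) (S(Z) = (-7 + Z)/((2*Z)) = (-7 + Z)*(1/(2*Z)) = (-7 + Z)/(2*Z))
S(C)/(-2842) + 2750/(-107) = ((½)*(-7 + 29)/29)/(-2842) + 2750/(-107) = ((½)*(1/29)*22)*(-1/2842) + 2750*(-1/107) = (11/29)*(-1/2842) - 2750/107 = -11/82418 - 2750/107 = -226650677/8818726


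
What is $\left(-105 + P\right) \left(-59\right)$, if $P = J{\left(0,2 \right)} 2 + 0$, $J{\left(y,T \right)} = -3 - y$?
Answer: $6549$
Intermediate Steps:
$P = -6$ ($P = \left(-3 - 0\right) 2 + 0 = \left(-3 + 0\right) 2 + 0 = \left(-3\right) 2 + 0 = -6 + 0 = -6$)
$\left(-105 + P\right) \left(-59\right) = \left(-105 - 6\right) \left(-59\right) = \left(-111\right) \left(-59\right) = 6549$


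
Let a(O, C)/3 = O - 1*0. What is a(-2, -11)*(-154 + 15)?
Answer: 834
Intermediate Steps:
a(O, C) = 3*O (a(O, C) = 3*(O - 1*0) = 3*(O + 0) = 3*O)
a(-2, -11)*(-154 + 15) = (3*(-2))*(-154 + 15) = -6*(-139) = 834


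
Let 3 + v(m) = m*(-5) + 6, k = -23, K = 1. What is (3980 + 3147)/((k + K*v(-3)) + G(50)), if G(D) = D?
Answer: 7127/45 ≈ 158.38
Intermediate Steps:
v(m) = 3 - 5*m (v(m) = -3 + (m*(-5) + 6) = -3 + (-5*m + 6) = -3 + (6 - 5*m) = 3 - 5*m)
(3980 + 3147)/((k + K*v(-3)) + G(50)) = (3980 + 3147)/((-23 + 1*(3 - 5*(-3))) + 50) = 7127/((-23 + 1*(3 + 15)) + 50) = 7127/((-23 + 1*18) + 50) = 7127/((-23 + 18) + 50) = 7127/(-5 + 50) = 7127/45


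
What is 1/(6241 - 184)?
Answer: 1/6057 ≈ 0.00016510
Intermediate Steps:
1/(6241 - 184) = 1/6057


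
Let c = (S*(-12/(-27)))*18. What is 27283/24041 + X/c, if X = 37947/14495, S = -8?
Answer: 1876739201/1715565760 ≈ 1.0939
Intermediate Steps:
c = -64 (c = -(-96)/(-27)*18 = -(-96)*(-1)/27*18 = -8*4/9*18 = -32/9*18 = -64)
X = 2919/1115 (X = 37947*(1/14495) = 2919/1115 ≈ 2.6179)
27283/24041 + X/c = 27283/24041 + (2919/1115)/(-64) = 27283*(1/24041) + (2919/1115)*(-1/64) = 27283/24041 - 2919/71360 = 1876739201/1715565760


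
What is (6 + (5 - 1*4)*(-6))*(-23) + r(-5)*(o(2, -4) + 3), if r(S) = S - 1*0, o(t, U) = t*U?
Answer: 25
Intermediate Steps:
o(t, U) = U*t
r(S) = S (r(S) = S + 0 = S)
(6 + (5 - 1*4)*(-6))*(-23) + r(-5)*(o(2, -4) + 3) = (6 + (5 - 1*4)*(-6))*(-23) - 5*(-4*2 + 3) = (6 + (5 - 4)*(-6))*(-23) - 5*(-8 + 3) = (6 + 1*(-6))*(-23) - 5*(-5) = (6 - 6)*(-23) + 25 = 0*(-23) + 25 = 0 + 25 = 25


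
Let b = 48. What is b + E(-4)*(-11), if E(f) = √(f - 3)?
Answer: 48 - 11*I*√7 ≈ 48.0 - 29.103*I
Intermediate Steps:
E(f) = √(-3 + f)
b + E(-4)*(-11) = 48 + √(-3 - 4)*(-11) = 48 + √(-7)*(-11) = 48 + (I*√7)*(-11) = 48 - 11*I*√7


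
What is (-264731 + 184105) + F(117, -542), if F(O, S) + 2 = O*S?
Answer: -144042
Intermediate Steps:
F(O, S) = -2 + O*S
(-264731 + 184105) + F(117, -542) = (-264731 + 184105) + (-2 + 117*(-542)) = -80626 + (-2 - 63414) = -80626 - 63416 = -144042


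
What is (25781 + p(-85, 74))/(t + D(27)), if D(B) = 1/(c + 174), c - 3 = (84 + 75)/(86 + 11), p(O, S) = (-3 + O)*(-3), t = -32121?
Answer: -451307760/556592591 ≈ -0.81084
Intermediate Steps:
p(O, S) = 9 - 3*O
c = 450/97 (c = 3 + (84 + 75)/(86 + 11) = 3 + 159/97 = 450/97 ≈ 4.6392)
D(B) = 97/17328 (D(B) = 1/(450/97 + 174) = 1/(17328/97) = 97/17328)
(25781 + p(-85, 74))/(t + D(27)) = (25781 + (9 - 3*(-85)))/(-32121 + 97/17328) = (25781 + (9 + 255))/(-556592591/17328) = (25781 + 264)*(-17328/556592591) = 26045*(-17328/556592591) = -451307760/556592591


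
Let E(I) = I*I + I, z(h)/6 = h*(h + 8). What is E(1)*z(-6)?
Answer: -144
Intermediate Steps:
z(h) = 6*h*(8 + h) (z(h) = 6*(h*(h + 8)) = 6*(h*(8 + h)) = 6*h*(8 + h))
E(I) = I + I**2 (E(I) = I**2 + I = I + I**2)
E(1)*z(-6) = (1*(1 + 1))*(6*(-6)*(8 - 6)) = (1*2)*(6*(-6)*2) = 2*(-72) = -144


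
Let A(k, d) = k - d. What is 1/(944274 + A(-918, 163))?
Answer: 1/943193 ≈ 1.0602e-6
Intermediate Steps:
1/(944274 + A(-918, 163)) = 1/(944274 + (-918 - 1*163)) = 1/(944274 + (-918 - 163)) = 1/(944274 - 1081) = 1/943193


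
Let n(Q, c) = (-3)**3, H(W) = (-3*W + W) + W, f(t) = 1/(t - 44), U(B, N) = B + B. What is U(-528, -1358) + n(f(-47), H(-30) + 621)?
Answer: -1083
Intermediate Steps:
U(B, N) = 2*B
f(t) = 1/(-44 + t)
H(W) = -W (H(W) = -2*W + W = -W)
n(Q, c) = -27
U(-528, -1358) + n(f(-47), H(-30) + 621) = 2*(-528) - 27 = -1056 - 27 = -1083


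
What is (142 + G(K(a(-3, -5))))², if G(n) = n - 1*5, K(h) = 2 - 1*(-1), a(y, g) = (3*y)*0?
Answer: 19600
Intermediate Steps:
a(y, g) = 0
K(h) = 3 (K(h) = 2 + 1 = 3)
G(n) = -5 + n (G(n) = n - 5 = -5 + n)
(142 + G(K(a(-3, -5))))² = (142 + (-5 + 3))² = (142 - 2)² = 140² = 19600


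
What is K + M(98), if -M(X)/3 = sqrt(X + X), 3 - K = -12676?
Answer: 12637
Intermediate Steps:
K = 12679 (K = 3 - 1*(-12676) = 3 + 12676 = 12679)
M(X) = -3*sqrt(2)*sqrt(X) (M(X) = -3*sqrt(X + X) = -3*sqrt(2)*sqrt(X))
K + M(98) = 12679 - 3*sqrt(2)*sqrt(98) = 12679 - 3*sqrt(2)*7*sqrt(2) = 12679 - 42 = 12637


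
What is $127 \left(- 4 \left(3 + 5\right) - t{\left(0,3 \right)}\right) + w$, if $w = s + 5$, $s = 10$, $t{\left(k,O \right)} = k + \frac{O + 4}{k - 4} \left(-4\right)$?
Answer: $-4938$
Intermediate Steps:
$t{\left(k,O \right)} = k - \frac{4 \left(4 + O\right)}{-4 + k}$ ($t{\left(k,O \right)} = k + \frac{4 + O}{-4 + k} \left(-4\right) = k - \frac{4 \left(4 + O\right)}{-4 + k}$)
$w = 15$ ($w = 10 + 5 = 15$)
$127 \left(- 4 \left(3 + 5\right) - t{\left(0,3 \right)}\right) + w = 127 \left(- 4 \left(3 + 5\right) - \frac{-16 + 0^{2} - 12 - 0}{-4 + 0}\right) + 15 = 127 \left(\left(-4\right) 8 - \frac{-16 + 0 - 12 + 0}{-4}\right) + 15 = 127 \left(-32 - \left(- \frac{1}{4}\right) \left(-28\right)\right) + 15 = 127 \left(-32 - 7\right) + 15 = 127 \left(-39\right) + 15 = -4953 + 15 = -4938$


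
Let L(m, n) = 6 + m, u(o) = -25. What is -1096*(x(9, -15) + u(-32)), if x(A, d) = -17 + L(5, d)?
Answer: 33976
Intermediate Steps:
x(A, d) = -6 (x(A, d) = -17 + (6 + 5) = -17 + 11 = -6)
-1096*(x(9, -15) + u(-32)) = -1096*(-6 - 25) = -1096*(-31) = 33976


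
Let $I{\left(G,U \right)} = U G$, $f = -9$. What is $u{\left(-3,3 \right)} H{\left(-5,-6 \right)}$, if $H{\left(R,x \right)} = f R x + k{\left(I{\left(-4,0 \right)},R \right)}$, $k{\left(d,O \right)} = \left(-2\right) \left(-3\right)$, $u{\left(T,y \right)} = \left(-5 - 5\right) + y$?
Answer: $1848$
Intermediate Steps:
$u{\left(T,y \right)} = -10 + y$
$I{\left(G,U \right)} = G U$
$k{\left(d,O \right)} = 6$
$H{\left(R,x \right)} = 6 - 9 R x$ ($H{\left(R,x \right)} = - 9 R x + 6 = 6 - 9 R x$)
$u{\left(-3,3 \right)} H{\left(-5,-6 \right)} = \left(-10 + 3\right) \left(6 - \left(-45\right) \left(-6\right)\right) = - 7 \left(6 - 270\right) = \left(-7\right) \left(-264\right) = 1848$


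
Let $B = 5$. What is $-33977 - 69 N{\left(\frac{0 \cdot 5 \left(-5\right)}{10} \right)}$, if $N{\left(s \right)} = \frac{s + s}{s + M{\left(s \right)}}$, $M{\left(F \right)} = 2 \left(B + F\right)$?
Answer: $-33977$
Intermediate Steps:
$M{\left(F \right)} = 10 + 2 F$ ($M{\left(F \right)} = 2 \left(5 + F\right) = 10 + 2 F$)
$N{\left(s \right)} = \frac{2 s}{10 + 3 s}$ ($N{\left(s \right)} = \frac{s + s}{s + \left(10 + 2 s\right)} = \frac{2 s}{10 + 3 s}$)
$-33977 - 69 N{\left(\frac{0 \cdot 5 \left(-5\right)}{10} \right)} = -33977 - 69 \frac{2 \frac{0 \cdot 5 \left(-5\right)}{10}}{10 + 3 \frac{0 \cdot 5 \left(-5\right)}{10}} = -33977 - 69 \frac{2 \cdot 0 \left(-5\right) \frac{1}{10}}{10 + 3 \cdot 0 \left(-5\right) \frac{1}{10}} = -33977 - 69 \frac{2 \cdot 0 \cdot \frac{1}{10}}{10 + 3 \cdot 0 \cdot \frac{1}{10}} = -33977 - 69 \cdot 2 \cdot 0 \frac{1}{10 + 3 \cdot 0} = -33977 - 69 \cdot 2 \cdot 0 \frac{1}{10 + 0} = -33977 - 69 \cdot 2 \cdot 0 \cdot \frac{1}{10} = -33977 - 69 \cdot 0 = -33977 - 0 = -33977 + 0 = -33977$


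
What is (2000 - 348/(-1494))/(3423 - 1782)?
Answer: 498058/408609 ≈ 1.2189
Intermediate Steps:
(2000 - 348/(-1494))/(3423 - 1782) = (2000 - 348*(-1/1494))/1641 = (2000 + 58/249)*(1/1641) = (498058/249)*(1/1641) = 498058/408609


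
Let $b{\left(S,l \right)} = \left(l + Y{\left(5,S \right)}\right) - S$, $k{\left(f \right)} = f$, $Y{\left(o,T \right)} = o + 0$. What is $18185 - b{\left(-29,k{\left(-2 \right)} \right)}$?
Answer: $18153$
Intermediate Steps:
$Y{\left(o,T \right)} = o$
$b{\left(S,l \right)} = 5 + l - S$ ($b{\left(S,l \right)} = \left(l + 5\right) - S = \left(5 + l\right) - S = 5 + l - S$)
$18185 - b{\left(-29,k{\left(-2 \right)} \right)} = 18185 - \left(5 - 2 - -29\right) = 18185 - \left(5 - 2 + 29\right) = 18185 - 32 = 18153$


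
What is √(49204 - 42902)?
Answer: √6302 ≈ 79.385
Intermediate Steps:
√(49204 - 42902) = √6302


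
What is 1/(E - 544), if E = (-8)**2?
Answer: -1/480 ≈ -0.0020833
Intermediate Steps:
E = 64
1/(E - 544) = 1/(64 - 544) = 1/(-480) = -1/480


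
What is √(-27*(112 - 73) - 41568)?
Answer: I*√42621 ≈ 206.45*I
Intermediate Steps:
√(-27*(112 - 73) - 41568) = √(-27*39 - 41568) = √(-1053 - 41568) = √(-42621) = I*√42621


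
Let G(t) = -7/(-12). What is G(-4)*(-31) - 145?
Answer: -1957/12 ≈ -163.08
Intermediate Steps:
G(t) = 7/12 (G(t) = -7*(-1/12) = 7/12)
G(-4)*(-31) - 145 = (7/12)*(-31) - 145 = -217/12 - 145 = -1957/12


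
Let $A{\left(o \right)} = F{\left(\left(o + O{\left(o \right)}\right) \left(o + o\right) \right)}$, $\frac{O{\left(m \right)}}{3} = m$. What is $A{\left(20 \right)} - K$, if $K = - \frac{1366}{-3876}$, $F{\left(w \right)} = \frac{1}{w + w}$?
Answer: $- \frac{2184631}{6201600} \approx -0.35227$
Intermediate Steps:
$O{\left(m \right)} = 3 m$
$F{\left(w \right)} = \frac{1}{2 w}$
$A{\left(o \right)} = \frac{1}{16 o^{2}}$ ($A{\left(o \right)} = \frac{1}{2 \left(o + 3 o\right) \left(o + o\right)} = \frac{1}{2 \cdot 4 o 2 o} = \frac{1}{2 \cdot 8 o^{2}} = \frac{\frac{1}{8} \frac{1}{o^{2}}}{2} = \frac{1}{16 o^{2}}$)
$K = \frac{683}{1938}$ ($K = \left(-1366\right) \left(- \frac{1}{3876}\right) = \frac{683}{1938} \approx 0.35243$)
$A{\left(20 \right)} - K = \frac{1}{16 \cdot 400} - \frac{683}{1938} = \frac{1}{16} \cdot \frac{1}{400} - \frac{683}{1938} = \frac{1}{6400} - \frac{683}{1938} = - \frac{2184631}{6201600}$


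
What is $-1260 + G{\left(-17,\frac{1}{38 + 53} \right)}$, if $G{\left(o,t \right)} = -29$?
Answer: $-1289$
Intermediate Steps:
$-1260 + G{\left(-17,\frac{1}{38 + 53} \right)} = -1260 - 29 = -1289$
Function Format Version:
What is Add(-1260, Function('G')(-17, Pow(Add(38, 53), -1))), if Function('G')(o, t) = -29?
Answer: -1289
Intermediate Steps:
Add(-1260, Function('G')(-17, Pow(Add(38, 53), -1))) = Add(-1260, -29) = -1289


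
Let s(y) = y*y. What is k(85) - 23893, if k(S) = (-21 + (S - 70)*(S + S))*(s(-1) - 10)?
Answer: -46654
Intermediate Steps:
s(y) = y**2
k(S) = 189 - 18*S*(-70 + S) (k(S) = (-21 + (S - 70)*(S + S))*((-1)**2 - 10) = (-21 + (-70 + S)*(2*S))*(1 - 10) = (-21 + 2*S*(-70 + S))*(-9) = 189 - 18*S*(-70 + S))
k(85) - 23893 = (189 - 18*85**2 + 1260*85) - 23893 = (189 - 18*7225 + 107100) - 23893 = (189 - 130050 + 107100) - 23893 = -22761 - 23893 = -46654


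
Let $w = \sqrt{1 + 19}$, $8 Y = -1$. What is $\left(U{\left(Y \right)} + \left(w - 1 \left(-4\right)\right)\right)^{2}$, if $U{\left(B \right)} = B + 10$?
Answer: $\frac{13601}{64} + \frac{111 \sqrt{5}}{2} \approx 336.62$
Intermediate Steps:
$Y = - \frac{1}{8}$ ($Y = \frac{1}{8} \left(-1\right) = - \frac{1}{8} \approx -0.125$)
$w = 2 \sqrt{5}$ ($w = \sqrt{20} = 2 \sqrt{5} \approx 4.4721$)
$U{\left(B \right)} = 10 + B$
$\left(U{\left(Y \right)} + \left(w - 1 \left(-4\right)\right)\right)^{2} = \left(\left(10 - \frac{1}{8}\right) + \left(2 \sqrt{5} - 1 \left(-4\right)\right)\right)^{2} = \left(\frac{79}{8} - \left(-4 - 2 \sqrt{5}\right)\right)^{2} = \left(\frac{79}{8} + \left(2 \sqrt{5} + 4\right)\right)^{2} = \left(\frac{79}{8} + \left(4 + 2 \sqrt{5}\right)\right)^{2} = \left(\frac{111}{8} + 2 \sqrt{5}\right)^{2}$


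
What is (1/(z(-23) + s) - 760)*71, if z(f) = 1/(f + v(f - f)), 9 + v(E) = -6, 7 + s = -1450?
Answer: -2987606018/55367 ≈ -53960.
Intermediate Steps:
s = -1457 (s = -7 - 1450 = -1457)
v(E) = -15 (v(E) = -9 - 6 = -15)
z(f) = 1/(-15 + f) (z(f) = 1/(f - 15) = 1/(-15 + f))
(1/(z(-23) + s) - 760)*71 = (1/(1/(-15 - 23) - 1457) - 760)*71 = (1/(1/(-38) - 1457) - 760)*71 = (1/(-1/38 - 1457) - 760)*71 = (1/(-55367/38) - 760)*71 = (-38/55367 - 760)*71 = -42078958/55367*71 = -2987606018/55367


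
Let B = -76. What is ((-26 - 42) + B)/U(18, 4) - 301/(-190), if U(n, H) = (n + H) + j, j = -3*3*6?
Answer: 578/95 ≈ 6.0842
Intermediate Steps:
j = -54 (j = -9*6 = -54)
U(n, H) = -54 + H + n (U(n, H) = (n + H) - 54 = (H + n) - 54 = -54 + H + n)
((-26 - 42) + B)/U(18, 4) - 301/(-190) = ((-26 - 42) - 76)/(-54 + 4 + 18) - 301/(-190) = (-68 - 76)/(-32) - 301*(-1/190) = -144*(-1/32) + 301/190 = 9/2 + 301/190 = 578/95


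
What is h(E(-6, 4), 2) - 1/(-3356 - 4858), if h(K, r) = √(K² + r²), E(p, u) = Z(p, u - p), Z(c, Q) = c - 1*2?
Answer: 1/8214 + 2*√17 ≈ 8.2463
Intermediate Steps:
Z(c, Q) = -2 + c (Z(c, Q) = c - 2 = -2 + c)
E(p, u) = -2 + p
h(E(-6, 4), 2) - 1/(-3356 - 4858) = √((-2 - 6)² + 2²) - 1/(-3356 - 4858) = √((-8)² + 4) - 1/(-8214) = √(64 + 4) - 1*(-1/8214) = √68 + 1/8214 = 2*√17 + 1/8214 = 1/8214 + 2*√17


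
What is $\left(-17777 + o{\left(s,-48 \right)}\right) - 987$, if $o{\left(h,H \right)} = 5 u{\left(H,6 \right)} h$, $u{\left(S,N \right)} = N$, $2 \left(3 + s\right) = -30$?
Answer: $-19304$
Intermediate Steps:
$s = -18$ ($s = -3 + \frac{1}{2} \left(-30\right) = -3 - 15 = -18$)
$o{\left(h,H \right)} = 30 h$ ($o{\left(h,H \right)} = 5 \cdot 6 h = 30 h$)
$\left(-17777 + o{\left(s,-48 \right)}\right) - 987 = \left(-17777 + 30 \left(-18\right)\right) - 987 = \left(-17777 - 540\right) - 987 = -18317 - 987 = -19304$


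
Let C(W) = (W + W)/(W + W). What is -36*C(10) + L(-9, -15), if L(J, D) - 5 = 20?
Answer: -11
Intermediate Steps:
L(J, D) = 25 (L(J, D) = 5 + 20 = 25)
C(W) = 1 (C(W) = (2*W)/((2*W)) = (2*W)*(1/(2*W)) = 1)
-36*C(10) + L(-9, -15) = -36*1 + 25 = -36 + 25 = -11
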